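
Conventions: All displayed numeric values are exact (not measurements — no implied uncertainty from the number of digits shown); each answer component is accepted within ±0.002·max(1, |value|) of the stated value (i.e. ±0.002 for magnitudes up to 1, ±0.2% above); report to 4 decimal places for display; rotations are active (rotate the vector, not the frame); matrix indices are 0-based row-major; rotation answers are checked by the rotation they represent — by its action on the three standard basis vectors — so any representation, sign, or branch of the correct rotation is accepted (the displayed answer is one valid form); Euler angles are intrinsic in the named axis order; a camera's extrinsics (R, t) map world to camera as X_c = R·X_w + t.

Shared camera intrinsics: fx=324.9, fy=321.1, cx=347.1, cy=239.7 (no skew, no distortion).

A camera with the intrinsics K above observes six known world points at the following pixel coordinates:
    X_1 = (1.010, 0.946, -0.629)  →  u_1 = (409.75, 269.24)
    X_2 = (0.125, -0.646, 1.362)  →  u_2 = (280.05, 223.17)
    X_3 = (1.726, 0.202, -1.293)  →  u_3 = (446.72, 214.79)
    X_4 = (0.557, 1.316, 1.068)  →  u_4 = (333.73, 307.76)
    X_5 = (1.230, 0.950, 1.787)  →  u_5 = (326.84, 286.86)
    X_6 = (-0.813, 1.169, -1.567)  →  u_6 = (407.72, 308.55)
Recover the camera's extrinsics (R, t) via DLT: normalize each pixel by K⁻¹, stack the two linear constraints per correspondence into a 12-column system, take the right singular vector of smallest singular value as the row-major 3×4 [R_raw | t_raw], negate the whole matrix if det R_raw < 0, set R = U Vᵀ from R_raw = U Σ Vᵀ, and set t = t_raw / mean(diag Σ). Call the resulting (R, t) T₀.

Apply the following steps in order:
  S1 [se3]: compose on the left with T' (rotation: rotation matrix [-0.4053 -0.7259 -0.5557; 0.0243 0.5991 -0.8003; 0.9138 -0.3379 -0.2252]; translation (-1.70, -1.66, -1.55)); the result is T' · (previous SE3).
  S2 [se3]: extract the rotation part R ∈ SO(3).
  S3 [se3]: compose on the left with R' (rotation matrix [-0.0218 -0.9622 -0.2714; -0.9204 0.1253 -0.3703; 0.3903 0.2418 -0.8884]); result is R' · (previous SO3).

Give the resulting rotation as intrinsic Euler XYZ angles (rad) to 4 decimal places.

source (pnp_recover): camera pose = R=[0.6297 0.2996 -0.7167; -0.1678 0.9533 0.2511; 0.7585 -0.0379 0.6506], t=(-0.2497, -0.0398, 5.4919)
after S1 (compose_se3): R=[-0.5549 -0.7924 -0.2533; -0.6922 0.6087 -0.3876; 0.4614 -0.0398 -0.8863], t=(-4.6217, -6.0851, -3.0015)
after S2 (rot_of_se3): [-0.5549 -0.7924 -0.2533; -0.6922 0.6087 -0.3876; 0.4614 -0.0398 -0.8863]
after S3 (compose_so3): [0.5529 -0.5577 0.6191; 0.2532 0.8203 0.5128; -0.7938 -0.1268 0.5948]

rotation (euler_xyz) = (-0.7115, 0.6676, 0.7897)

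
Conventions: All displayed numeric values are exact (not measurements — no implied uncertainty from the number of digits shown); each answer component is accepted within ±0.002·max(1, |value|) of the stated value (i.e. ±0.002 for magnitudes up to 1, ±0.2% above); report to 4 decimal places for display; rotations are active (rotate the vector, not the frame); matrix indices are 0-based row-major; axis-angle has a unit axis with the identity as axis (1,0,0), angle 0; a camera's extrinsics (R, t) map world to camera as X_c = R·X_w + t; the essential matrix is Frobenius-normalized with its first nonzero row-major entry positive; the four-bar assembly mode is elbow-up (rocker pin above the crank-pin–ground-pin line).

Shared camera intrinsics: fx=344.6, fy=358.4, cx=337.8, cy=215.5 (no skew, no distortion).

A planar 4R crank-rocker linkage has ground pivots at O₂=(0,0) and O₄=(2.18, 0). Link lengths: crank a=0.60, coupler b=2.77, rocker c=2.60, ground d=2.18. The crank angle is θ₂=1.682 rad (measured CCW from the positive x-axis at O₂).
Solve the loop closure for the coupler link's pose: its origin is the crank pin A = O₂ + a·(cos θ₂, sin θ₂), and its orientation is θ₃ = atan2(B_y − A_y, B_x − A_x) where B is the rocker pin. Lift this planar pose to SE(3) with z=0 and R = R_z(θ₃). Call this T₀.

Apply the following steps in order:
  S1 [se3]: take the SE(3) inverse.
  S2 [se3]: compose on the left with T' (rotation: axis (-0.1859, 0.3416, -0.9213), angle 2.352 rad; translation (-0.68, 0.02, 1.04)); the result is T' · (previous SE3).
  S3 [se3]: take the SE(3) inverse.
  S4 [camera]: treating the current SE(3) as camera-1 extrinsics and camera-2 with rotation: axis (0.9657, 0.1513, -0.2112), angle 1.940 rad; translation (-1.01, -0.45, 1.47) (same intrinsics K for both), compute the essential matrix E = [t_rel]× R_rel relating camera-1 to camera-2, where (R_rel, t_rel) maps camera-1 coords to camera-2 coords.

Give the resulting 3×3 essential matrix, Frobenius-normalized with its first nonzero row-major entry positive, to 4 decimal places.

matrix = [0.1577 -0.0316 0.5820; -0.3589 -0.3790 -0.1979; -0.2329 -0.4197 0.3057]

source (fourbar_fk): coupler pose = R=[0.6976 -0.7165 0.0000; 0.7165 0.6976 0.0000; 0.0000 0.0000 1.0000], t=(-0.0666, 0.5963, 0.0000)
after S1 (invert_se3): R=[0.6976 0.7165 0.0000; -0.7165 0.6976 -0.0000; 0.0000 0.0000 1.0000], t=(-0.3808, -0.4637, 0.0000)
after S2 (compose_se3): R=[-0.8413 -0.0815 0.5344; -0.1698 -0.8987 -0.4043; 0.5132 -0.4309 0.7423], t=(-0.6874, 0.5446, 1.3311)
after S3 (invert_se3): R=[-0.8413 -0.1698 0.5132; -0.0815 -0.8987 -0.4309; 0.5344 -0.4043 0.7423], t=(-1.1690, 1.0070, -0.4005)
after S4 (essential): [0.1577 -0.0316 0.5820; -0.3589 -0.3790 -0.1979; -0.2329 -0.4197 0.3057]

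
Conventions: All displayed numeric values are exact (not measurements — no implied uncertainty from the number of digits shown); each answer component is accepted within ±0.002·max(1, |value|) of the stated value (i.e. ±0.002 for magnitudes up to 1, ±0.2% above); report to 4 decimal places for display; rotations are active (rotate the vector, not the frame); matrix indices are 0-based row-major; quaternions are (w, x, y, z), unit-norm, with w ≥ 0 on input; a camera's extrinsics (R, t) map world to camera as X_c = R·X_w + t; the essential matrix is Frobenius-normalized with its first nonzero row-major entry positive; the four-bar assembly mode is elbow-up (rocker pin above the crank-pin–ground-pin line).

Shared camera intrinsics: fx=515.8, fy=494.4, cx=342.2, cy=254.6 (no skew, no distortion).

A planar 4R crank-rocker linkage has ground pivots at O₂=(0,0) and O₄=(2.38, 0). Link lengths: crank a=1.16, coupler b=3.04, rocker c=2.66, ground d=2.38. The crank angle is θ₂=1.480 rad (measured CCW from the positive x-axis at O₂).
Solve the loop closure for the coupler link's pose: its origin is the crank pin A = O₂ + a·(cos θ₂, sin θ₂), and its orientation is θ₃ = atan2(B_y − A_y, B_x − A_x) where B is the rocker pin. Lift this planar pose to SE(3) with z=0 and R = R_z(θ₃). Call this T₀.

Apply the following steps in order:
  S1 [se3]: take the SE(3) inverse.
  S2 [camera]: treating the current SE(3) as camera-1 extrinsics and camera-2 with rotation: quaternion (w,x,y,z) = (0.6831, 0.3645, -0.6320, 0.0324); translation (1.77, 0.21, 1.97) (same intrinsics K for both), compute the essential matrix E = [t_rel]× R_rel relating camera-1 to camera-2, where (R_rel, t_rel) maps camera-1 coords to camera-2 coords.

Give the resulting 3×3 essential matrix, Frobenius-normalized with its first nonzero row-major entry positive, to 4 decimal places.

matrix = [0.2403 -0.5164 0.3104; -0.3240 -0.3162 -0.4892; 0.0145 0.3641 0.0464]

source (fourbar_fk): coupler pose = R=[0.8740 -0.4859 0.0000; 0.4859 0.8740 0.0000; 0.0000 0.0000 1.0000], t=(0.1052, 1.1552, 0.0000)
after S1 (invert_se3): R=[0.8740 0.4859 0.0000; -0.4859 0.8740 0.0000; 0.0000 0.0000 1.0000], t=(-0.6533, -0.9586, 0.0000)
after S2 (essential): [0.2403 -0.5164 0.3104; -0.3240 -0.3162 -0.4892; 0.0145 0.3641 0.0464]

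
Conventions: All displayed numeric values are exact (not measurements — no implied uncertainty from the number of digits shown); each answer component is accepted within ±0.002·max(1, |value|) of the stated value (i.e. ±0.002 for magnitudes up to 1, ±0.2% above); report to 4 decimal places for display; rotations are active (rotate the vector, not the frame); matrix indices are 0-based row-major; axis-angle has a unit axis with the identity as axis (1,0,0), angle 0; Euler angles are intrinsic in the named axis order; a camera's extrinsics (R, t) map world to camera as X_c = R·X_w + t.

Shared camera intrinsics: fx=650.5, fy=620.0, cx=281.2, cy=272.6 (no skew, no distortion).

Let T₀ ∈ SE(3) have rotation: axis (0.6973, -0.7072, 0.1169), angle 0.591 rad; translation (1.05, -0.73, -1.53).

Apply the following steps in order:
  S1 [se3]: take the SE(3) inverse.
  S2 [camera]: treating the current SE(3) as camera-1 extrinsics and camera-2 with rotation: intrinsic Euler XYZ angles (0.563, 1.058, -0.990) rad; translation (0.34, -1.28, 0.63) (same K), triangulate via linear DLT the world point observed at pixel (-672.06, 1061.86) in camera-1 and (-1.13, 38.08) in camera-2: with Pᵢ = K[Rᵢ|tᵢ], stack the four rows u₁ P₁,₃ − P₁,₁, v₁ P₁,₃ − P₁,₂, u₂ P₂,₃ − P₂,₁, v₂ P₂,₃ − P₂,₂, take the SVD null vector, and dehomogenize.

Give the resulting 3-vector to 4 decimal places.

after S1 (invert_se3): R=[0.9129 -0.0185 0.4079; -0.1488 0.9152 0.3745; -0.3802 -0.4026 0.8327], t=(-0.3480, 1.3973, 1.3794)
after S2 (triangulate): (-1.0976, 0.1591, -0.7286)

result = (-1.0976, 0.1591, -0.7286)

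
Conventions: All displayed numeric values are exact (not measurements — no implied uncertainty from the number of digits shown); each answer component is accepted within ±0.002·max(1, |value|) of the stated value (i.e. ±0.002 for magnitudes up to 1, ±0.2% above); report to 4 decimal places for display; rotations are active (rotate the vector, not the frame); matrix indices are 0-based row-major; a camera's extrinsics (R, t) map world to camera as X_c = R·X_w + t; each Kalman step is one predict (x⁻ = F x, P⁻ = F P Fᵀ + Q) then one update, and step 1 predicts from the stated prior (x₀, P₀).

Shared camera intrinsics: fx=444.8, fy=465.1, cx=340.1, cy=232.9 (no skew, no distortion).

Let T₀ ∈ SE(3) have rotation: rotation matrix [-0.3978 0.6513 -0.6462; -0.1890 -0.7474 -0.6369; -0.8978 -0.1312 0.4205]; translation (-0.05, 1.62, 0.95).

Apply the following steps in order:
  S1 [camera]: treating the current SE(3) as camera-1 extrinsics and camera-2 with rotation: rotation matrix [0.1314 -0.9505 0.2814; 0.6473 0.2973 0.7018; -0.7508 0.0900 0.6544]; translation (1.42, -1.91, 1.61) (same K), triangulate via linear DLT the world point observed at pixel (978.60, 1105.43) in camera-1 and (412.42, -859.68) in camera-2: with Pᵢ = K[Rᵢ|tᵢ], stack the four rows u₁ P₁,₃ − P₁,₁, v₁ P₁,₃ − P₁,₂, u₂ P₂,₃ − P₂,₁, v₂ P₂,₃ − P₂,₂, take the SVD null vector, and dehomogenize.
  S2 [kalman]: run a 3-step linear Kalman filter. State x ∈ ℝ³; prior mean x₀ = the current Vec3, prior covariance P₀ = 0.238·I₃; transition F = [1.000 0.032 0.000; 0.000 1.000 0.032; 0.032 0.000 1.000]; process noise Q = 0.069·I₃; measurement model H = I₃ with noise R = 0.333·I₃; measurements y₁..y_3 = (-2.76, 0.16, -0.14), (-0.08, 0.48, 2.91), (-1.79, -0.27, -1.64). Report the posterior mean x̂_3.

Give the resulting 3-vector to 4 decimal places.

after S1 (triangulate): (-1.1753, 0.6084, -1.5603)
after S2 (kf_track): (-1.3976, 0.1581, -0.2715)

result = (-1.3976, 0.1581, -0.2715)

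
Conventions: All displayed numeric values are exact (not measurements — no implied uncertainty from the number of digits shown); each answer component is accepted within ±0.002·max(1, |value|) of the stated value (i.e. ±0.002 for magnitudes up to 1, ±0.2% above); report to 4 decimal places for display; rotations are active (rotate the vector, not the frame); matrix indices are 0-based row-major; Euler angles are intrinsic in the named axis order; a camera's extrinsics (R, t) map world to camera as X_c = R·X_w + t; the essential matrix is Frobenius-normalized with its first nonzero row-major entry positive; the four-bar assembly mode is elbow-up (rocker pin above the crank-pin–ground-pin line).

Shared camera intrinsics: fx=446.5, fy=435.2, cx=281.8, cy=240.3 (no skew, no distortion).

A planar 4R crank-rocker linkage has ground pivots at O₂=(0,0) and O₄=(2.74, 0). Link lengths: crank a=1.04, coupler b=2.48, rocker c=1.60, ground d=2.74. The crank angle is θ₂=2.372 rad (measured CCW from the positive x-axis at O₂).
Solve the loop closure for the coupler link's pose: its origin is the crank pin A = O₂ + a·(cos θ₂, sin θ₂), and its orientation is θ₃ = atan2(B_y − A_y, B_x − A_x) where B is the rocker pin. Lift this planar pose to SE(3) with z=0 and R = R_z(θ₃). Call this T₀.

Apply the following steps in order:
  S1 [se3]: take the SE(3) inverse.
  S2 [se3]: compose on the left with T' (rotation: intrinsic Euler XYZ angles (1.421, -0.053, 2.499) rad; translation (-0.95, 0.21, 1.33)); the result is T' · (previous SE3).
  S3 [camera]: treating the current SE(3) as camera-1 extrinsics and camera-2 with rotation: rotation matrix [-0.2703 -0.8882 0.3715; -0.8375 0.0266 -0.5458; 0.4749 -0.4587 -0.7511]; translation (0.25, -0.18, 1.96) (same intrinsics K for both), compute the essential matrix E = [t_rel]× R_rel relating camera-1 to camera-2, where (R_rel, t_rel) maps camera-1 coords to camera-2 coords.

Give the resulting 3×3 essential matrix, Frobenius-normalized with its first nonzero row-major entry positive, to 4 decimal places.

matrix = [0.0489 -0.5101 -0.4868; -0.1311 0.0761 -0.0606; 0.5511 -0.2517 0.3267]

source (fourbar_fk): coupler pose = R=[0.9811 -0.1936 0.0000; 0.1936 0.9811 0.0000; 0.0000 0.0000 1.0000], t=(-0.7469, 0.7237, 0.0000)
after S1 (invert_se3): R=[0.9811 0.1936 0.0000; -0.1936 0.9811 0.0000; 0.0000 0.0000 1.0000], t=(0.5927, -0.8546, 0.0000)
after S2 (compose_se3): R=[-0.6684 -0.7419 -0.0530; 0.1459 -0.0610 -0.9874; 0.7293 -0.6677 0.1490], t=(-0.9124, 0.3631, 2.3580)
after S3 (essential): [0.0489 -0.5101 -0.4868; -0.1311 0.0761 -0.0606; 0.5511 -0.2517 0.3267]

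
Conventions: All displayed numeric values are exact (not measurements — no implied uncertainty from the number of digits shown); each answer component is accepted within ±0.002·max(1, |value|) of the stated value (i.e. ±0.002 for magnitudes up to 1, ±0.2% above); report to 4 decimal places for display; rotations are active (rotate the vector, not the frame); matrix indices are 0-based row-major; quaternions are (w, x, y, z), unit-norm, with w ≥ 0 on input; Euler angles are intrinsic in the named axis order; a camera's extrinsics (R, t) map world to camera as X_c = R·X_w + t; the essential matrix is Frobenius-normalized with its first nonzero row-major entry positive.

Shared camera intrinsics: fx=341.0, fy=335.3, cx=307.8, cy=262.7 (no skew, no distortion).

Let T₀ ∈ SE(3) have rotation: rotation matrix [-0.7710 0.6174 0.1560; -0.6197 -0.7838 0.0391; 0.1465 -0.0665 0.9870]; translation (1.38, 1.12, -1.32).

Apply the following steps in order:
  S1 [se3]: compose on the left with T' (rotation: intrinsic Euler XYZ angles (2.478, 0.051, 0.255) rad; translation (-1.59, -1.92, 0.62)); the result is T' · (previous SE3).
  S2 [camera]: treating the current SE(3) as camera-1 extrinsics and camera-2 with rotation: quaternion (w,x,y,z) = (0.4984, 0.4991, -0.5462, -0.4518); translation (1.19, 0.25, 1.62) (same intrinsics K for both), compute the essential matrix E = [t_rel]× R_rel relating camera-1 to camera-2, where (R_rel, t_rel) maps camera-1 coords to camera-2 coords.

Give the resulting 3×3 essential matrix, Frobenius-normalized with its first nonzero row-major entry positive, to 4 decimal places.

matrix = [0.6264 -0.1049 0.3039; 0.2146 -0.3456 -0.4980; 0.0344 -0.1482 -0.2602]

after S1 (compose_se3): R=[-0.5815 0.7907 0.1912; 0.5170 0.5407 -0.6635; -0.6281 -0.2870 -0.7233], t=(-0.6058, -2.2030, 2.5828)
after S2 (essential): [0.6264 -0.1049 0.3039; 0.2146 -0.3456 -0.4980; 0.0344 -0.1482 -0.2602]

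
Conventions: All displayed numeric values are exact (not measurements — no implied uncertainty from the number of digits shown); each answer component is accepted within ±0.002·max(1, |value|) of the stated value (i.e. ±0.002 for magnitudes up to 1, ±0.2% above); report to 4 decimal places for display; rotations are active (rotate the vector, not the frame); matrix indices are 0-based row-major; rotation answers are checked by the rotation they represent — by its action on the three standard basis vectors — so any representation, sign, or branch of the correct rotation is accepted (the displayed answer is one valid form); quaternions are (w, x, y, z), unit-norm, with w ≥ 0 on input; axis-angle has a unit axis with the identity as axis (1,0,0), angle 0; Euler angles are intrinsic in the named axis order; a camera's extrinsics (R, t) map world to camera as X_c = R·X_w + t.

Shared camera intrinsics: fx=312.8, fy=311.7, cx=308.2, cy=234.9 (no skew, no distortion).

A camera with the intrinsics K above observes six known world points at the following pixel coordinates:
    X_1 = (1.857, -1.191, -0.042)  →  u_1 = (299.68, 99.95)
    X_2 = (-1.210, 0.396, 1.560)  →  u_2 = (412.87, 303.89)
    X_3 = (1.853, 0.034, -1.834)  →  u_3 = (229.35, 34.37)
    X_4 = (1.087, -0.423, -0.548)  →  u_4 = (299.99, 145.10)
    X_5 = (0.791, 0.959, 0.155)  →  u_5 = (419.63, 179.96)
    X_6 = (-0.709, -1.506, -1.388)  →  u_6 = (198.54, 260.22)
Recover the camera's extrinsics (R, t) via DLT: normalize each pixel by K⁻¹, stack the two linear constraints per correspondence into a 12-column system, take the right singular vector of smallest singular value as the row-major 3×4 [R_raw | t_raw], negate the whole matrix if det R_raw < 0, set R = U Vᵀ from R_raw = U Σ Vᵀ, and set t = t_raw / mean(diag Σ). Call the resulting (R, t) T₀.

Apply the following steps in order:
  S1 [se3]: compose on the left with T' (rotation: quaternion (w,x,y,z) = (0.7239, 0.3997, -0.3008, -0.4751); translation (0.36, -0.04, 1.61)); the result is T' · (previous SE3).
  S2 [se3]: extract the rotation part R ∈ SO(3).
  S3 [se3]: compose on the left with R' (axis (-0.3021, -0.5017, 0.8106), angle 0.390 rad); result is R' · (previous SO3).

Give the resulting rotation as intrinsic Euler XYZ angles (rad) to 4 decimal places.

rotation (euler_xyz) = (1.1393, -0.0511, -1.5334)

source (pnp_recover): camera pose = R=[0.1100 0.6423 0.7585; -0.9786 0.2035 -0.0304; -0.1739 -0.7389 0.6510], t=(0.4600, -0.0500, 4.3396)
after S1 (compose_se3): R=[-0.2556 0.9296 -0.2655; -0.2753 -0.3333 -0.9017; -0.9267 -0.1574 0.3411], t=(-3.0314, -1.7494, 3.7601)
after S2 (rot_of_se3): [-0.2556 0.9296 -0.2655; -0.2753 -0.3333 -0.9017; -0.9267 -0.1574 0.3411]
after S3 (compose_so3): [0.0373 0.9980 -0.0511; -0.4197 -0.0308 -0.9072; -0.9069 0.0553 0.4177]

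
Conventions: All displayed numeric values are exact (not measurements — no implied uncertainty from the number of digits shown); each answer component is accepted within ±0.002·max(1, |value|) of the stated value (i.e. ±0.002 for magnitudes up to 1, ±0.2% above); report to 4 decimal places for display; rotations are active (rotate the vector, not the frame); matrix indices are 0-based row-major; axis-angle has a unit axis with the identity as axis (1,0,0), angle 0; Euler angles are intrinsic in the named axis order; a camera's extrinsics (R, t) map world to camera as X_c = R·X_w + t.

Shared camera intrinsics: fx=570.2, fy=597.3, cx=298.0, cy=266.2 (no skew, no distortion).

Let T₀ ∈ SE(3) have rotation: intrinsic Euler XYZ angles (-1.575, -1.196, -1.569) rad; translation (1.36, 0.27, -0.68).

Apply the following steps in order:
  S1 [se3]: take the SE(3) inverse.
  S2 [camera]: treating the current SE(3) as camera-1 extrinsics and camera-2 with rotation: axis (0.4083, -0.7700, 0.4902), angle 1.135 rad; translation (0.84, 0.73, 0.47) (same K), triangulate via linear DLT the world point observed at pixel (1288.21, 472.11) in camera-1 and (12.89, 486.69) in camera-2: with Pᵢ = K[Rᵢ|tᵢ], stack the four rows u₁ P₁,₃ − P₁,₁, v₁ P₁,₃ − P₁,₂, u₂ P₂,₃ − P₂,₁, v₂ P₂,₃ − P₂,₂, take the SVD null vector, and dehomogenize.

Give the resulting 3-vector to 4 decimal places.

result = (0.1963, 1.2799, 1.8308)

after S1 (invert_se3): R=[0.0007 0.0059 1.0000; 0.3661 0.9306 -0.0057; -0.9306 0.3661 -0.0015], t=(0.6775, -0.7530, 1.1657)
after S2 (triangulate): (0.1963, 1.2799, 1.8308)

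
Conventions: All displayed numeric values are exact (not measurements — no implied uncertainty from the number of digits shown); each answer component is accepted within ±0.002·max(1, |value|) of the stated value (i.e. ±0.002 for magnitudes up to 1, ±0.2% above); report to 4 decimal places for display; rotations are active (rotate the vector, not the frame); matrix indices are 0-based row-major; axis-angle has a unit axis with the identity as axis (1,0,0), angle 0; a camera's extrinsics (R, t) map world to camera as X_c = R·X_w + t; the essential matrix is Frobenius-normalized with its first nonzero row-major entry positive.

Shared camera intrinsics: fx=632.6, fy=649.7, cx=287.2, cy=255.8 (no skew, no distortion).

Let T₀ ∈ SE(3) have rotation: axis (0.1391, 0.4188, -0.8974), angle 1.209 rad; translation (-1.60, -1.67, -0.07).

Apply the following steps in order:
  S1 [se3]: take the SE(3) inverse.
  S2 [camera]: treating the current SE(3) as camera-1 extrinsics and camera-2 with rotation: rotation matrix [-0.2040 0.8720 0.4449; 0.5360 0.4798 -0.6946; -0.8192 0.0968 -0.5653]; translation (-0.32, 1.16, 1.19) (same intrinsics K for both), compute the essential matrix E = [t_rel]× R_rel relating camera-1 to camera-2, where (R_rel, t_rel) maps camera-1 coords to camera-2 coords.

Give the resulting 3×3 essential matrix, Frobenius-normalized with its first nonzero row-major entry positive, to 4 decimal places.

matrix = [0.0705 0.3895 -0.4552; 0.6240 0.1192 0.2895; 0.1620 0.2650 -0.2286]

after S1 (invert_se3): R=[0.3664 -0.8017 -0.4723; 0.8769 0.4672 -0.1127; 0.3110 -0.3729 0.8742], t=(-0.7856, 2.1755, -0.0639)
after S2 (essential): [0.0705 0.3895 -0.4552; 0.6240 0.1192 0.2895; 0.1620 0.2650 -0.2286]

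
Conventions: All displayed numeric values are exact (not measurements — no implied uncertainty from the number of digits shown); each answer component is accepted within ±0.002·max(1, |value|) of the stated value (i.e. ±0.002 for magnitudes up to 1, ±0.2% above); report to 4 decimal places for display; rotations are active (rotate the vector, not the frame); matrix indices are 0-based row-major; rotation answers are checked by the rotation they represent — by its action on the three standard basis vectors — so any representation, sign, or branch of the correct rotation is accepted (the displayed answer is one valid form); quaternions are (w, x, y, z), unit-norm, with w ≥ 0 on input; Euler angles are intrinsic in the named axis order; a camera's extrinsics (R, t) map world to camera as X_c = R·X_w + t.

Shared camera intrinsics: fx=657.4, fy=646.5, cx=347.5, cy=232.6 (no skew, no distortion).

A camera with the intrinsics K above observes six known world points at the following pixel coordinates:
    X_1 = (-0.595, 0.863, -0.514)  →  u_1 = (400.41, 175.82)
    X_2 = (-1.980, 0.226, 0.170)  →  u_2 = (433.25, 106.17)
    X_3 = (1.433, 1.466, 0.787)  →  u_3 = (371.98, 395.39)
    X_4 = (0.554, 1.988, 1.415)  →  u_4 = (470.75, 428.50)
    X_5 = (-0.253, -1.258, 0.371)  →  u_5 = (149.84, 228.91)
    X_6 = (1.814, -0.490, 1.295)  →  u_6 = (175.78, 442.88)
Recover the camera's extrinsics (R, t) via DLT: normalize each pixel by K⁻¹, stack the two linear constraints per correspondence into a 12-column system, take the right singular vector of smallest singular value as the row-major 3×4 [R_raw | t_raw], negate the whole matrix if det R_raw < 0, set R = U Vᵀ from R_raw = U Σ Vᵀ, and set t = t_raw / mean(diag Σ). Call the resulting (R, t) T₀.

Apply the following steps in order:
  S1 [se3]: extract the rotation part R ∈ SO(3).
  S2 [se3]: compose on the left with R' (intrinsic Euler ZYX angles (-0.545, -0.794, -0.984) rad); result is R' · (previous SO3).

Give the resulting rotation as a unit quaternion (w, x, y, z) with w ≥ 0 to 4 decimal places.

rotation (quat) = (0.4131, 0.6728, 0.6046, 0.1058)

source (pnp_recover): camera pose = R=[-0.4343 0.8966 0.0864; 0.5536 0.1900 0.8108; 0.7105 0.4000 -0.5789], t=(-0.4999, 0.0500, 5.8398)
after S1 (rot_of_se3): [-0.4343 0.8966 0.0864; 0.5536 0.1900 0.8108; 0.7105 0.4000 -0.5789]
after S2 (compose_so3): [0.2466 0.7261 0.6419; 0.9009 0.0723 -0.4279; -0.3571 0.6838 -0.6363]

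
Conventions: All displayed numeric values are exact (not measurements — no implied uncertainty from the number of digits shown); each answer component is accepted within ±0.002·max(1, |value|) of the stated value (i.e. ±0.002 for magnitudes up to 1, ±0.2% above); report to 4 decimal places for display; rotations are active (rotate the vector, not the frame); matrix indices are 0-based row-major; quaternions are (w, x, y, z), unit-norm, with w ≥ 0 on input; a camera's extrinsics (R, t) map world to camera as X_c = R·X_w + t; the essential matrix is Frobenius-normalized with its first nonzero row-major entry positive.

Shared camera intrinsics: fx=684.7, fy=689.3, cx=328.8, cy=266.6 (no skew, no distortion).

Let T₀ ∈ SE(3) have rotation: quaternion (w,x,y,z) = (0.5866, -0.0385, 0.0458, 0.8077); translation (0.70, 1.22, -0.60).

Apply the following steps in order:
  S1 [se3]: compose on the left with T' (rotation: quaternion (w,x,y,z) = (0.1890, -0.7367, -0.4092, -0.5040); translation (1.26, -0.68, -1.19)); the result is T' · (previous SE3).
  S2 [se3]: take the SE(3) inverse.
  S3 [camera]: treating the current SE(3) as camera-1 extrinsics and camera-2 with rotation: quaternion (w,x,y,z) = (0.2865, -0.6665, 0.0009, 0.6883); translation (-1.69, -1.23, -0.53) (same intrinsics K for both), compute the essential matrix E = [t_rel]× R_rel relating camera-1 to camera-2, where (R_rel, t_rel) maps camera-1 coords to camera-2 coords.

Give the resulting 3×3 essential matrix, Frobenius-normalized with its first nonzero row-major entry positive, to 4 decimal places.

after S1 (compose_se3): R=[0.6324 -0.3765 0.6770; -0.7679 -0.1897 0.6118; -0.1019 -0.9068 -0.4091], t=(1.9852, -1.5301, -0.1461)
after S2 (invert_se3): R=[0.6324 -0.7679 -0.1019; -0.3765 -0.1897 -0.9068; 0.6770 0.6118 -0.4091], t=(-2.4453, 0.3247, -0.4675)
after S3 (essential): [0.4294 -0.1189 -0.4711; -0.3406 -0.4384 -0.3541; -0.3510 -0.1335 0.0699]

matrix = [0.4294 -0.1189 -0.4711; -0.3406 -0.4384 -0.3541; -0.3510 -0.1335 0.0699]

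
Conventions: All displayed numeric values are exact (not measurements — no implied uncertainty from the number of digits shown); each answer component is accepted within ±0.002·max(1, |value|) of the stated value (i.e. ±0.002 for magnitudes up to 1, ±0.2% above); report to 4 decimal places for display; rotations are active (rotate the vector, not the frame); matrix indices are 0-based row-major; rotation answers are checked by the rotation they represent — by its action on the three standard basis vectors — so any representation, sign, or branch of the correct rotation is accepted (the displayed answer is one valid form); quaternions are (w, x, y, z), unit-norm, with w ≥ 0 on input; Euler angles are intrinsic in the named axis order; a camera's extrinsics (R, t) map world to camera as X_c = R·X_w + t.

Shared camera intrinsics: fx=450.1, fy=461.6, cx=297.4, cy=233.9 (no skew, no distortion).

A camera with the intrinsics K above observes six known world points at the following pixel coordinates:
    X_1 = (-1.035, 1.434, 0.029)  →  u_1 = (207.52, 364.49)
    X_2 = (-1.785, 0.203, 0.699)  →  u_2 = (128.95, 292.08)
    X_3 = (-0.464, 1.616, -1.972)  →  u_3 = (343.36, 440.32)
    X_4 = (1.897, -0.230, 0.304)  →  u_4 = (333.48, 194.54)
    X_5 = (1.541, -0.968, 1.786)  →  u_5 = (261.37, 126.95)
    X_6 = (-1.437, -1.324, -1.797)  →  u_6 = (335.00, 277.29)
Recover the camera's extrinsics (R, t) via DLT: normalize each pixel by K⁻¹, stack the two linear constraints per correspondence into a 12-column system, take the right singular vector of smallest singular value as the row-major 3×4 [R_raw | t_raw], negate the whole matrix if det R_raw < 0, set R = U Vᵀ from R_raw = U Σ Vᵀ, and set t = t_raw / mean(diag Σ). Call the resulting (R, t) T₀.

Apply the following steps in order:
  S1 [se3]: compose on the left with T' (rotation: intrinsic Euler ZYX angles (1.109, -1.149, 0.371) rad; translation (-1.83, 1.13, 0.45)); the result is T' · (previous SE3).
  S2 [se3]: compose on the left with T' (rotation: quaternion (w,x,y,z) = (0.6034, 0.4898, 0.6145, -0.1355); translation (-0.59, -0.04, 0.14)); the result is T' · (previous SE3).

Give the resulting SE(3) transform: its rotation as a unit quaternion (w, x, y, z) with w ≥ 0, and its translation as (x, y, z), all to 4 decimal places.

source (pnp_recover): camera pose = R=[0.6245 -0.1556 -0.7653; -0.3122 0.8485 -0.4273; 0.7159 0.5058 0.4813], t=(-0.3700, 0.2600, 6.3198)
after S1 (compose_se3): R=[0.3816 -0.8888 0.2538; -0.4688 -0.4227 -0.7756; 0.7966 0.1770 -0.5780], t=(-2.4958, -4.8063, 2.5623)
after S2 (compose_se3): R=[0.2055 -0.4008 -0.8928; -0.6629 -0.7281 0.1743; -0.7200 0.5560 -0.4153], t=(-3.2283, -5.3992, -0.3208)

rotation (quat) = (0.1246, 0.7663, -0.3470, -0.5262), translation = (-3.2283, -5.3992, -0.3208)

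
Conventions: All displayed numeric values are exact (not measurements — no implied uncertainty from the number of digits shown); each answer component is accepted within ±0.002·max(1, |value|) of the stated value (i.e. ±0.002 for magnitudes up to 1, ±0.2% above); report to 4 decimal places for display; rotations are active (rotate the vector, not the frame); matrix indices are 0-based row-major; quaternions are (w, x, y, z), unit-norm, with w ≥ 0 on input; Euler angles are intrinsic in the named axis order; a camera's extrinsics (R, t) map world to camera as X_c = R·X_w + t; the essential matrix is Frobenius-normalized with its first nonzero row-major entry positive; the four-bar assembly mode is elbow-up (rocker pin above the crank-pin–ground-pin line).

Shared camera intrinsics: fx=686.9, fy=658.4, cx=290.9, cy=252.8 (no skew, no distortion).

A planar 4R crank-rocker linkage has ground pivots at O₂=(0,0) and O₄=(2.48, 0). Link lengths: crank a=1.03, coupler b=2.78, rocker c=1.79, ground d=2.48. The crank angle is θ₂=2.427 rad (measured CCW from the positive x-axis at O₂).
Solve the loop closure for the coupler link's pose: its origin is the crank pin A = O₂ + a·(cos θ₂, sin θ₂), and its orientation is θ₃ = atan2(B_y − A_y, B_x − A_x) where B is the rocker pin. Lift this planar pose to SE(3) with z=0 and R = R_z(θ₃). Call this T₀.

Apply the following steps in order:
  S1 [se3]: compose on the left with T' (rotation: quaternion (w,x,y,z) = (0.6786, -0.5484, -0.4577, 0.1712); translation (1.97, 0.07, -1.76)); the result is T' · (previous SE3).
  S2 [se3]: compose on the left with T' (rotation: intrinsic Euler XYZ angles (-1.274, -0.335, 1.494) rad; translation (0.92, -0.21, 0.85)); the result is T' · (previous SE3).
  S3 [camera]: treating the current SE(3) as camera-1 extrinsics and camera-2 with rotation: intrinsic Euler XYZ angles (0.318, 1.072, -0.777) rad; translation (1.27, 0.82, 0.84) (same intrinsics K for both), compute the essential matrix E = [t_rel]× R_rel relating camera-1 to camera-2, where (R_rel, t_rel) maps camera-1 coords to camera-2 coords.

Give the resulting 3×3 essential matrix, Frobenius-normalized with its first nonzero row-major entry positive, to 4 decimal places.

matrix = [0.3813 -0.2451 0.4096; 0.3607 0.3104 0.2494; 0.0748 0.5714 -0.0774]

source (fourbar_fk): coupler pose = R=[0.9346 -0.3557 0.0000; 0.3557 0.9346 0.0000; 0.0000 0.0000 1.0000], t=(-0.7780, 0.6750, 0.0000)
after S1 (compose_se3): R=[0.5842 0.0662 -0.8089; 0.8072 0.0565 0.5875; 0.0845 -0.9962 -0.0204], t=(1.7455, -0.2719, -2.7053)
after S2 (compose_se3): R=[-0.7456 0.2792 -0.6051; 0.0259 -0.8952 -0.4448; -0.6659 -0.3473 0.6602], t=(2.1919, -2.0230, -1.5026)
after S3 (essential): [0.3813 -0.2451 0.4096; 0.3607 0.3104 0.2494; 0.0748 0.5714 -0.0774]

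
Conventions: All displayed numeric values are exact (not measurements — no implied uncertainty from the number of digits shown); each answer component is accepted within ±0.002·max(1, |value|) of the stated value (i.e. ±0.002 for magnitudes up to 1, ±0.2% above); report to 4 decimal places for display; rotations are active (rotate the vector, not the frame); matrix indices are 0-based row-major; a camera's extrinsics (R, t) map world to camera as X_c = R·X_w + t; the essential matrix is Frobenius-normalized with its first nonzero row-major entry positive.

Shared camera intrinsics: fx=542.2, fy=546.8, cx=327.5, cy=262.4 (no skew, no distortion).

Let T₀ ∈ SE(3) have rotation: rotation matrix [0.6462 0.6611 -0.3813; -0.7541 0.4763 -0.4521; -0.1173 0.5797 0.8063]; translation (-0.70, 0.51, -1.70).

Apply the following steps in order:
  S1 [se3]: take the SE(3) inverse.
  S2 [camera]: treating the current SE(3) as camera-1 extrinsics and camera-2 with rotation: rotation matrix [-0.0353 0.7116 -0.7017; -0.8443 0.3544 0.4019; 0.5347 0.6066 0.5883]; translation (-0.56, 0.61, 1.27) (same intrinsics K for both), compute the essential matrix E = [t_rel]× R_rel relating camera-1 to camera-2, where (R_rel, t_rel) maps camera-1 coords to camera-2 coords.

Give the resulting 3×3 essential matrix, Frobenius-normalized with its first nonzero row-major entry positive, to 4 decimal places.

after S1 (invert_se3): R=[0.6462 -0.7541 -0.1173; 0.6611 0.4763 0.5797; -0.3813 -0.4521 0.8063], t=(0.6375, 1.2054, 1.3345)
after S2 (essential): [0.0281 0.4056 -0.0577; 0.0490 -0.5767 -0.0989; -0.3070 -0.0541 0.6240]

matrix = [0.0281 0.4056 -0.0577; 0.0490 -0.5767 -0.0989; -0.3070 -0.0541 0.6240]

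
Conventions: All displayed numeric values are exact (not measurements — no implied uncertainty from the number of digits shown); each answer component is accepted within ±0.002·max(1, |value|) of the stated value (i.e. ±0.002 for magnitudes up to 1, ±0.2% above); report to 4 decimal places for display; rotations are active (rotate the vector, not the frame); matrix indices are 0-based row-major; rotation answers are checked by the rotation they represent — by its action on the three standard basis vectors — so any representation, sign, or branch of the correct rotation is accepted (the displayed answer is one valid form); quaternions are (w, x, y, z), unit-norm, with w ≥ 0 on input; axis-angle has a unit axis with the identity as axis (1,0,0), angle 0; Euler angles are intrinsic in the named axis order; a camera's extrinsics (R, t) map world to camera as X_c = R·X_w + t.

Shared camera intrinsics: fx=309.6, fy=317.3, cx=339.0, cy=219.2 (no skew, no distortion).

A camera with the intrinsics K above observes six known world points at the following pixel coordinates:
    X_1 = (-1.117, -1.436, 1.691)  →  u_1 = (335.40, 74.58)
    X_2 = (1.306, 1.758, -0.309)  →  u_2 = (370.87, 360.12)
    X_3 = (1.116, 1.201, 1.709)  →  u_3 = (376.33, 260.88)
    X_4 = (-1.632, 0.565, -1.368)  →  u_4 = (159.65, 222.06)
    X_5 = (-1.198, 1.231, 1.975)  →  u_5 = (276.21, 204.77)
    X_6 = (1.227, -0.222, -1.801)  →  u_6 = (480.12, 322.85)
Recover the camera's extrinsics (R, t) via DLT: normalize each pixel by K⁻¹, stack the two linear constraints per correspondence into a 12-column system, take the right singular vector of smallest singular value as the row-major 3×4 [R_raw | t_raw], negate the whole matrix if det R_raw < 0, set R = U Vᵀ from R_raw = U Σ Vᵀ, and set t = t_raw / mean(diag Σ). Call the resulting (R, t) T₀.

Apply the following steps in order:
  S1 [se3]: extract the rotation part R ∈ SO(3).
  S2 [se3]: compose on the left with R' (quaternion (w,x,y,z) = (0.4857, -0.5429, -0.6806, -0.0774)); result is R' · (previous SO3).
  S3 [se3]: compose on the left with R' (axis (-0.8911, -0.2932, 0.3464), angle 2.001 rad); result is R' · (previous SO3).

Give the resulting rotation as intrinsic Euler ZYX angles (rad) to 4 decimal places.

rotation (euler_zyx) = (1.5384, 1.2408, -2.8239)

source (pnp_recover): camera pose = R=[0.8894 -0.4455 0.1024; 0.4535 0.8321 -0.3193; 0.0570 0.3304 0.9421], t=(0.1199, -0.1400, 4.1700)
after S1 (rot_of_se3): [0.8894 -0.4455 0.1024; 0.4535 0.8321 -0.3193; 0.0570 0.3304 0.9421]
after S2 (compose_so3): [0.3910 0.4595 -0.7975; 0.8073 0.2449 0.5369; 0.4420 -0.8538 -0.2752]
after S3 (compose_so3): [0.0105 0.9399 -0.3413; 0.3239 -0.3261 -0.8881; -0.9460 -0.1012 -0.3078]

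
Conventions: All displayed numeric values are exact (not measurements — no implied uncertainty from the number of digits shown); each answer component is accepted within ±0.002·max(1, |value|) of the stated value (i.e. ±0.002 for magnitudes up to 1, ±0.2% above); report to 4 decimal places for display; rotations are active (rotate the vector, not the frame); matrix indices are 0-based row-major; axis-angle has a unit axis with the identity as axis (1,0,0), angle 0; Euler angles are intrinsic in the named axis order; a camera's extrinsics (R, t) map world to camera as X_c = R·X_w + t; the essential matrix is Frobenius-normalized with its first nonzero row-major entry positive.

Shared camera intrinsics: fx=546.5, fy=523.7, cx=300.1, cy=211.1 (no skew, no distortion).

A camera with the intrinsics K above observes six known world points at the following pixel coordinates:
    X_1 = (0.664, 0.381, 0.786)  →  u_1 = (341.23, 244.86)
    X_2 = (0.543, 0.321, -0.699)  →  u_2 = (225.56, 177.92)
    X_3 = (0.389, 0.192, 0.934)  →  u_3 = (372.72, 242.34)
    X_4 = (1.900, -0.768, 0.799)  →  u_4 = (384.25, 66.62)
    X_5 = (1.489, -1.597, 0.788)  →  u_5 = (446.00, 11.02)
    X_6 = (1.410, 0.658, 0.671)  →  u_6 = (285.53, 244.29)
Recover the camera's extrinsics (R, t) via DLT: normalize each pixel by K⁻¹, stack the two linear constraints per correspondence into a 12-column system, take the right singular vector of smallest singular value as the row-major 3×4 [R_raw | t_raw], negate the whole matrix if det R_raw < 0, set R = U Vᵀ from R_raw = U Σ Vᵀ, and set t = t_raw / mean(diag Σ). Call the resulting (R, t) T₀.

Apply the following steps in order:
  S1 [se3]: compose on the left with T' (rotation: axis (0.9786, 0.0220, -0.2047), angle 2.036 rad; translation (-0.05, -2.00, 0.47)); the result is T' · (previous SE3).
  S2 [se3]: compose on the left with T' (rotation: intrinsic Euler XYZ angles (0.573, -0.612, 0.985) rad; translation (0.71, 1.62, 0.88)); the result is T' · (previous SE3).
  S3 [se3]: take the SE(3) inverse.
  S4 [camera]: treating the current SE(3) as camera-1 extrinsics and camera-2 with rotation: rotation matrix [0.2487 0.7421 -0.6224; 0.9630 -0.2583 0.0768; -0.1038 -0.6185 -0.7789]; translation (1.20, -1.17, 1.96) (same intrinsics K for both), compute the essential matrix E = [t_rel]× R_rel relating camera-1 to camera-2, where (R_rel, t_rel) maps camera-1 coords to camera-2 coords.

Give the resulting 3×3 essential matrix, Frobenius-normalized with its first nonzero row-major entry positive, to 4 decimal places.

matrix = [0.2799 0.1958 -0.6153; 0.1246 -0.4136 -0.0123; -0.2086 0.5111 0.1155]

source (pnp_recover): camera pose = R=[-0.3118 -0.5209 0.7946; -0.3100 0.8463 0.4331; -0.8981 -0.1113 -0.4254], t=(0.1402, -0.1501, 5.7406)
after S1 (compose_se3): R=[-0.1161 -0.2776 0.9537; 0.9775 -0.2020 0.0602; 0.1759 0.9392 0.2948], t=(-1.5035, -7.0120, -1.9307)
after S2 (compose_se3): R=[-0.8203 -0.5274 0.2211; 0.5685 -0.7096 0.4163; -0.0627 0.4672 0.8819], t=(5.9213, -3.3944, -0.8095)
after S3 (invert_se3): R=[-0.8203 0.5685 -0.0627; -0.5274 -0.7096 0.4672; 0.2211 0.4163 0.8819], t=(6.7362, 1.0925, 0.8178)
after S4 (essential): [0.2799 0.1958 -0.6153; 0.1246 -0.4136 -0.0123; -0.2086 0.5111 0.1155]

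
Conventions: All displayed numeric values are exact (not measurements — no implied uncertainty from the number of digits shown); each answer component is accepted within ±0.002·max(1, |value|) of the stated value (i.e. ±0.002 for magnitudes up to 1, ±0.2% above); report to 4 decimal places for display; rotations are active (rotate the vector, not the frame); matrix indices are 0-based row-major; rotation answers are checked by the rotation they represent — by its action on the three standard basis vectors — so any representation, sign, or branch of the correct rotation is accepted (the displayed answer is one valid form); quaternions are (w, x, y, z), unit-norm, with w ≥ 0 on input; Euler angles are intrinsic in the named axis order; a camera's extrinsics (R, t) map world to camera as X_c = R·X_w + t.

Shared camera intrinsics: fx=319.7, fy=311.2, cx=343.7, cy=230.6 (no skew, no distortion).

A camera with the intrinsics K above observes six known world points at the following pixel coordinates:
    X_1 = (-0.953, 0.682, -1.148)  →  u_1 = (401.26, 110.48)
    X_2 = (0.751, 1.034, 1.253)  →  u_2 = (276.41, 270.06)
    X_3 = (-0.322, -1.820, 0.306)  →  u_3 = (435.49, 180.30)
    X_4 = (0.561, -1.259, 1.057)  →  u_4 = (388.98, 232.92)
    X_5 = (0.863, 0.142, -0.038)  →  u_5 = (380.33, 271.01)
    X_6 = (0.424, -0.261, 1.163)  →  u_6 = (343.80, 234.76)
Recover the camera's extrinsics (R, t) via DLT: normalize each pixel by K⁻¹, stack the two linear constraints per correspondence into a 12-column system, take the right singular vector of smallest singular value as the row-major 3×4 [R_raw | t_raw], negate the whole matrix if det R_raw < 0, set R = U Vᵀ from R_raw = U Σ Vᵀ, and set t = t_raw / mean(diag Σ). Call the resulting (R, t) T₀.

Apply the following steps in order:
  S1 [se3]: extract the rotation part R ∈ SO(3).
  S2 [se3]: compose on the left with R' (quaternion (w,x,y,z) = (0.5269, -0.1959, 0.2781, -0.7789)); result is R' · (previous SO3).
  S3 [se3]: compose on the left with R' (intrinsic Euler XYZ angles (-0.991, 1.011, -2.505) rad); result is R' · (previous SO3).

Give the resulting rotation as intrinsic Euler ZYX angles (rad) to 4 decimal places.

source (pnp_recover): camera pose = R=[0.1317 -0.7706 -0.6236; 0.9866 0.1632 0.0067; 0.0966 -0.6161 0.7817], t=(0.4700, -0.3101, 4.3802)
after S1 (rot_of_se3): [0.1317 -0.7706 -0.6236; 0.9866 0.1632 0.0067; 0.0966 -0.6161 0.7817]
after S2 (compose_so3): [0.7116 0.0311 0.7019; -0.4305 0.8088 0.4006; -0.5552 -0.5872 0.5890]
after S3 (compose_so3): [-0.9102 -0.2556 0.3258; 0.2983 -0.9504 0.0879; 0.2872 0.1772 0.9414]

rotation (euler_zyx) = (2.8249, -0.2913, 0.1860)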